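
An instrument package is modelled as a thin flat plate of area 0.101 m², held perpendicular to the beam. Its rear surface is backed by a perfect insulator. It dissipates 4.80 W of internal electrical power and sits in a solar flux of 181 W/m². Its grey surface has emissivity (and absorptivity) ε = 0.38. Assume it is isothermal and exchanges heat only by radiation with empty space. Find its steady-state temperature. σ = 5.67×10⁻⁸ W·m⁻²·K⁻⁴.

T ≈ 271 K

At steady state, absorbed solar power + internal power = radiated power.
Absorbed: α·S·A_cross = 0.38·181·0.1010 = 6.947 W (cross-section A).
Total input = 6.947 + 4.80 = 11.75 W.
Radiated: εσ·A_surf·T⁴ with A_surf = A = 0.1010 m².
T⁴ = 11.75/(0.38·5.67×10⁻⁸·0.1010) = 5.398×10⁹ K⁴.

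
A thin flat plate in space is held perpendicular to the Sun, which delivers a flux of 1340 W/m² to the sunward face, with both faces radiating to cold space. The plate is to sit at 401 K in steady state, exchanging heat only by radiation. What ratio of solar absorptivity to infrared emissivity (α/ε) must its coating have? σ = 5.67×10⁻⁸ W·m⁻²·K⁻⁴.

Balance: αS·A = εσ·2A·T⁴ ⇒ α/ε = 2σT⁴/S.
α/ε = 2·5.67×10⁻⁸·(401)⁴/1340 = 2·5.67×10⁻⁸·2.586×10¹⁰/1340.

α/ε ≈ 2.19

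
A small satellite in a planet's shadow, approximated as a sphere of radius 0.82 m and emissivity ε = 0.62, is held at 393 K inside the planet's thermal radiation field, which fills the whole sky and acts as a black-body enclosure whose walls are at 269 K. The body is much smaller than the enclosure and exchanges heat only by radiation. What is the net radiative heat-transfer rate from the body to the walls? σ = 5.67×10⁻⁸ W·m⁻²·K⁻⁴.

For a small grey body in a large enclosure: P_net = εσA(T_body⁴ − T_wall⁴).
A = 4πr² = 8.450 m²; T_body⁴ − T_wall⁴ = 2.385×10¹⁰ − 5.236×10⁹ = 1.862×10¹⁰ K⁴.
|P_net| = 0.62·5.67×10⁻⁸·8.450·1.862×10¹⁰.

P_net ≈ 5530 W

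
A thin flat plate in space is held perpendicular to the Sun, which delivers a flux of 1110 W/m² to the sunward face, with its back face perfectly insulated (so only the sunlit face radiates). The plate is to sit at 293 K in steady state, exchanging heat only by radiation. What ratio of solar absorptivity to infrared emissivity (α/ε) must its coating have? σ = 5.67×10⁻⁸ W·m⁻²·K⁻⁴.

Balance: αS·A = εσ·1A·T⁴ ⇒ α/ε = σT⁴/S.
α/ε = 5.67×10⁻⁸·(293)⁴/1110 = 5.67×10⁻⁸·7.370×10⁹/1110.

α/ε ≈ 0.376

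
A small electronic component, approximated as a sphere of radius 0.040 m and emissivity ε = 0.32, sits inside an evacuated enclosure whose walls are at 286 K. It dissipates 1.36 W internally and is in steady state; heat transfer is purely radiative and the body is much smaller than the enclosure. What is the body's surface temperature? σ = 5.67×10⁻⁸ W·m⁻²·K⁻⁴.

For a small grey body in a large enclosure, net radiated power = εσA(T⁴ − T_w⁴).
Steady state: P = εσA(T⁴ − T_w⁴) with A = 4πr² = 0.02011 m².
T⁴ = P/(εσA) + T_w⁴ = 1.36/(0.32·5.67×10⁻⁸·0.02011) + (286)⁴
    = 3.728×10⁹ + 6.691×10⁹ = 1.042×10¹⁰ K⁴.

T ≈ 319 K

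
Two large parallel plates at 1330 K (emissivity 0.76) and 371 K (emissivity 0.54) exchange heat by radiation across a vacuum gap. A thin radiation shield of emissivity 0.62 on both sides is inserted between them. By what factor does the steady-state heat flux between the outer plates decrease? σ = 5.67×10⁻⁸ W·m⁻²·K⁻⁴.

Without shield: q₀ = σΔ(T⁴)/(1/ε₁+1/ε₂−1) with denominator 2.168.
With shield the two gaps are in series; the resistances add: (1/ε₁+1/ε_s−1)+(1/ε_s+1/ε₂−1) = 1.929+2.465 = 4.393.
Heat-flux ratio q₀/q = 4.393/2.168.

factor ≈ 2.03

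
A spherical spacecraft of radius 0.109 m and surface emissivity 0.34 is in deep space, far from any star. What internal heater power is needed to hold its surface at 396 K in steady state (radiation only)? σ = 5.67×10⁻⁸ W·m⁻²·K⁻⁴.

P = εσ·4πr²·T⁴.
4πr² = 0.1493 m²; T⁴ = 2.459×10¹⁰ K⁴.
P = 0.34·5.67×10⁻⁸·0.1493·2.459×10¹⁰.

P ≈ 70.8 W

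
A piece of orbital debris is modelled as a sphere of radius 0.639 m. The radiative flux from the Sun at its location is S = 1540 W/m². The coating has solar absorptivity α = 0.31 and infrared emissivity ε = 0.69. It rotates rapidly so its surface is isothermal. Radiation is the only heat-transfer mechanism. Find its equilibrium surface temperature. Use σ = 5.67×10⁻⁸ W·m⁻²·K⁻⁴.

T ≈ 235 K

At equilibrium, absorbed power = emitted power.
Absorbing cross-section = πr² = 1.283 m²; emitting surface = 4πr² = 5.131 m² (ratio 4).
αS·A_cross = εσ·A_surf·T⁴  ⇒  T⁴ = αS/(ε·4σ).
T⁴ = 0.310·1540/(0.69·4·5.67×10⁻⁸) = 3.051×10⁹ K⁴.
T = (3.051×10⁹)^(1/4).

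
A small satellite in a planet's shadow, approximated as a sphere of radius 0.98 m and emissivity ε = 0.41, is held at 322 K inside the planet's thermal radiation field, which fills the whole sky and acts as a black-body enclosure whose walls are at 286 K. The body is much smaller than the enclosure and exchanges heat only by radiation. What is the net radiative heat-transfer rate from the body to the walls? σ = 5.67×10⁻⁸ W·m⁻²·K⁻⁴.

For a small grey body in a large enclosure: P_net = εσA(T_body⁴ − T_wall⁴).
A = 4πr² = 12.07 m²; T_body⁴ − T_wall⁴ = 1.075×10¹⁰ − 6.691×10⁹ = 4.060×10⁹ K⁴.
|P_net| = 0.41·5.67×10⁻⁸·12.07·4.060×10⁹.

P_net ≈ 1140 W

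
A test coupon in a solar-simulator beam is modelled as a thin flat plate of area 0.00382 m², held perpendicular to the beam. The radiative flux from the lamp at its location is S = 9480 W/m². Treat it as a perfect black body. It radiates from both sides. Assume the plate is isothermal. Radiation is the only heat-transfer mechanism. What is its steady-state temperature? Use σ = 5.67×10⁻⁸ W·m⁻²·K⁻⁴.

At equilibrium, absorbed power = emitted power.
Absorbing cross-section = A = 0.003820 m²; emitting surface = 2A = 0.007640 m² (ratio 2).
S·A_cross = εσ·A_surf·T⁴  ⇒  T⁴ = S/(2σ).
T⁴ = 1.00·9480/(2·5.67×10⁻⁸) = 8.360×10¹⁰ K⁴.
T = (8.360×10¹⁰)^(1/4).

T ≈ 538 K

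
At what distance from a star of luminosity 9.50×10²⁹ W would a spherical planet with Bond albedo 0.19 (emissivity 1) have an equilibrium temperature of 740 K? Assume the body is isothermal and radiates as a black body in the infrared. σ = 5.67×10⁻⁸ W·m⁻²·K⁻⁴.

For an isothermal black-emitting sphere, (1−a)S·πr² = σ·4πr²·T⁴ ⇒ S = 4σT⁴/(1−a).
S = 4·5.67×10⁻⁸·(740)⁴/0.810 = 83960 W/m².
Flux falls as S = L/(4πd²), so d = √(L/(4πS)) = √(9.50×10²⁹/(4π·83960)).

d ≈ 9.49×10¹¹ m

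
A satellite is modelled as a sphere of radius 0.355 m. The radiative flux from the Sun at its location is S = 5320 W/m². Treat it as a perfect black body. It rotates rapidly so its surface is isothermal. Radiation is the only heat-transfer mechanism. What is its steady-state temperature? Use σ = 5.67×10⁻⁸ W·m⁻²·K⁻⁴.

At equilibrium, absorbed power = emitted power.
Absorbing cross-section = πr² = 0.3959 m²; emitting surface = 4πr² = 1.584 m² (ratio 4).
S·A_cross = εσ·A_surf·T⁴  ⇒  T⁴ = S/(4σ).
T⁴ = 1.00·5320/(4·5.67×10⁻⁸) = 2.346×10¹⁰ K⁴.
T = (2.346×10¹⁰)^(1/4).

T ≈ 391 K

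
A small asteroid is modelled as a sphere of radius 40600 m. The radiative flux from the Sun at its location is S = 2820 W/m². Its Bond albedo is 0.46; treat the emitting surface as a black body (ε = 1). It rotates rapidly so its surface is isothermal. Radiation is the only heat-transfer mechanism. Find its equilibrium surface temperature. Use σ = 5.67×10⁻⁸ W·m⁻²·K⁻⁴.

At equilibrium, absorbed power = emitted power.
Absorbing cross-section = πr² = 5.178×10⁹ m²; emitting surface = 4πr² = 2.071×10¹⁰ m² (ratio 4).
(1−a)S·A_cross = εσ·A_surf·T⁴  ⇒  T⁴ = (1−a)S/(4σ).
T⁴ = 0.540·2820/(4·5.67×10⁻⁸) = 6.714×10⁹ K⁴.
T = (6.714×10⁹)^(1/4).

T ≈ 286 K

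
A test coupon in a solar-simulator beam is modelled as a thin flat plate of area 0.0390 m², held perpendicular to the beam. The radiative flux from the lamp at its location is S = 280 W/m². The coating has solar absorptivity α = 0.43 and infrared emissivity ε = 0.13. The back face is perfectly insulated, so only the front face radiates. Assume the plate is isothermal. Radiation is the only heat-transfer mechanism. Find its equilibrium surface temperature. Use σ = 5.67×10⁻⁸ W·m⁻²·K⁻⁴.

At equilibrium, absorbed power = emitted power.
Absorbing cross-section = A = 0.03900 m²; emitting surface = A = 0.03900 m² (ratio 1).
αS·A_cross = εσ·A_surf·T⁴  ⇒  T⁴ = αS/(ε·1σ).
T⁴ = 0.430·280/(0.13·1·5.67×10⁻⁸) = 1.633×10¹⁰ K⁴.
T = (1.633×10¹⁰)^(1/4).

T ≈ 357 K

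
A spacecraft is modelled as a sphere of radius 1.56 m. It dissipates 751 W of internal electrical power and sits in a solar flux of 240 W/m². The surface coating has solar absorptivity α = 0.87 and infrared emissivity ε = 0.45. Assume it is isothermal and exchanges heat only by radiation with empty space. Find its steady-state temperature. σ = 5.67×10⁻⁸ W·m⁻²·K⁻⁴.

T ≈ 234 K

At steady state, absorbed solar power + internal power = radiated power.
Absorbed: α·S·A_cross = 0.87·240·7.645 = 1596 W (cross-section πr²).
Total input = 1596 + 751 = 2347 W.
Radiated: εσ·A_surf·T⁴ with A_surf = 4πr² = 30.58 m².
T⁴ = 2347/(0.45·5.67×10⁻⁸·30.58) = 3.008×10⁹ K⁴.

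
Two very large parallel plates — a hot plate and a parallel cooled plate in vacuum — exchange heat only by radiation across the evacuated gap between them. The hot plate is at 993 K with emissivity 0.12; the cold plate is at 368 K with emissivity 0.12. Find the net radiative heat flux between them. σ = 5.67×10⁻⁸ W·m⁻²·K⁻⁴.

For two infinite grey parallel plates, q = σ(T₁⁴ − T₂⁴)/(1/ε₁ + 1/ε₂ − 1).
T₁⁴ − T₂⁴ = 9.723×10¹¹ − 1.834×10¹⁰ = 9.540×10¹¹ K⁴.
1/ε₁ + 1/ε₂ − 1 = 8.333 + 8.333 − 1 = 15.67.
q = 5.67×10⁻⁸ × 9.540×10¹¹ / 15.67.

q ≈ 3450 W/m²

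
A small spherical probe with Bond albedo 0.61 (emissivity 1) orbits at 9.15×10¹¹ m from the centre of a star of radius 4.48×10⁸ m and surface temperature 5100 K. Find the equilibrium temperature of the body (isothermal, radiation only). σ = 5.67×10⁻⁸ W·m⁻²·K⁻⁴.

T ≈ 63.1 K

The star's surface emits σT_*⁴; at distance d the flux is S = σT_*⁴(R_*/d)².
S = 5.67×10⁻⁸·(5100)⁴·(4.48×10⁸/9.15×10¹¹)² = 9.196 W/m².
For an isothermal sphere T⁴ = (1−a)S/(4σ) = 1.581×10⁷ K⁴.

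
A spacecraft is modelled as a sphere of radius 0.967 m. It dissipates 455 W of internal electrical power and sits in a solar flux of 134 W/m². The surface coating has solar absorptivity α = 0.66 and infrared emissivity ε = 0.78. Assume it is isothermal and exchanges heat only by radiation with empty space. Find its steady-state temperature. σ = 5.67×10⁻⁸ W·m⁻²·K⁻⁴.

At steady state, absorbed solar power + internal power = radiated power.
Absorbed: α·S·A_cross = 0.66·134·2.938 = 259.8 W (cross-section πr²).
Total input = 259.8 + 455 = 714.8 W.
Radiated: εσ·A_surf·T⁴ with A_surf = 4πr² = 11.75 m².
T⁴ = 714.8/(0.78·5.67×10⁻⁸·11.75) = 1.375×10⁹ K⁴.

T ≈ 193 K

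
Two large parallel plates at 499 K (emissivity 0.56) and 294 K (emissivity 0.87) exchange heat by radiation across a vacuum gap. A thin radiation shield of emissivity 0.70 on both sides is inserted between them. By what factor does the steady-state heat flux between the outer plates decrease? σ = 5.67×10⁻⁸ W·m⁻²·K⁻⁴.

Without shield: q₀ = σΔ(T⁴)/(1/ε₁+1/ε₂−1) with denominator 1.935.
With shield the two gaps are in series; the resistances add: (1/ε₁+1/ε_s−1)+(1/ε_s+1/ε₂−1) = 2.214+1.578 = 3.792.
Heat-flux ratio q₀/q = 3.792/1.935.

factor ≈ 1.96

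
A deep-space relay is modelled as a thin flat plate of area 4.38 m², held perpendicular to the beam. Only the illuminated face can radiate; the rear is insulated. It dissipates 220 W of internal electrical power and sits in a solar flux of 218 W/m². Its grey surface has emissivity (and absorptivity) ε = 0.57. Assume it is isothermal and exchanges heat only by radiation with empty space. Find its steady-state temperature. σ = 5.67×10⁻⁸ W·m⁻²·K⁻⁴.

At steady state, absorbed solar power + internal power = radiated power.
Absorbed: α·S·A_cross = 0.57·218·4.380 = 544.3 W (cross-section A).
Total input = 544.3 + 220 = 764.3 W.
Radiated: εσ·A_surf·T⁴ with A_surf = A = 4.380 m².
T⁴ = 764.3/(0.57·5.67×10⁻⁸·4.380) = 5.399×10⁹ K⁴.

T ≈ 271 K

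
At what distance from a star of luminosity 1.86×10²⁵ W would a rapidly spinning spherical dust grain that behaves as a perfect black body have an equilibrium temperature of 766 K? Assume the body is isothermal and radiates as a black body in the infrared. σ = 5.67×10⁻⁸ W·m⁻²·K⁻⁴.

d ≈ 4.35×10⁹ m

For an isothermal black-emitting sphere, (1−a)S·πr² = σ·4πr²·T⁴ ⇒ S = 4σT⁴/(1−a).
S = 4·5.67×10⁻⁸·(766)⁴/1.00 = 78080 W/m².
Flux falls as S = L/(4πd²), so d = √(L/(4πS)) = √(1.86×10²⁵/(4π·78080)).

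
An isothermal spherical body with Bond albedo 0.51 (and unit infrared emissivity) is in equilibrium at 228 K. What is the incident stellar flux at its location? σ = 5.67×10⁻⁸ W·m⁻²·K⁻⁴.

S ≈ 1250 W/m²

(1−a)S·πr² = σ·4πr²·T⁴ ⇒ S = 4σT⁴/(1−a).
S = 4·5.67×10⁻⁸·2.702×10⁹/0.490.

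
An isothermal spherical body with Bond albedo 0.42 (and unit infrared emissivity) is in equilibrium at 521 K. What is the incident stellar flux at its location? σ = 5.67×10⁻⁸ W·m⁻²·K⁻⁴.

(1−a)S·πr² = σ·4πr²·T⁴ ⇒ S = 4σT⁴/(1−a).
S = 4·5.67×10⁻⁸·7.368×10¹⁰/0.580.

S ≈ 28800 W/m²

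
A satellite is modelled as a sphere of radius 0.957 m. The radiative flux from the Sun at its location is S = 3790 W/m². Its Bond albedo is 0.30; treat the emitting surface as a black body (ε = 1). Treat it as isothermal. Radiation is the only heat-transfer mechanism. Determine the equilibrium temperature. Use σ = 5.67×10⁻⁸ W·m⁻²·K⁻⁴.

T ≈ 329 K

At equilibrium, absorbed power = emitted power.
Absorbing cross-section = πr² = 2.877 m²; emitting surface = 4πr² = 11.51 m² (ratio 4).
(1−a)S·A_cross = εσ·A_surf·T⁴  ⇒  T⁴ = (1−a)S/(4σ).
T⁴ = 0.700·3790/(4·5.67×10⁻⁸) = 1.170×10¹⁰ K⁴.
T = (1.170×10¹⁰)^(1/4).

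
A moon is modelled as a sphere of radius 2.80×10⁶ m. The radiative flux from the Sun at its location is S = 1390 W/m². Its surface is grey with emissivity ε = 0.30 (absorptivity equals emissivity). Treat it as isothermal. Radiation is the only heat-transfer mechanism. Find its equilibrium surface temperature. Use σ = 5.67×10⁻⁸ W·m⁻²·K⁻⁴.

T ≈ 280 K

At equilibrium, absorbed power = emitted power.
Absorbing cross-section = πr² = 2.463×10¹³ m²; emitting surface = 4πr² = 9.852×10¹³ m² (ratio 4).
εS·A_cross = εσ·A_surf·T⁴  ⇒  T⁴ = S/(4σ)   (ε cancels).
T⁴ = 1390/(4·5.67×10⁻⁸) = 6.129×10⁹ K⁴.
T = (6.129×10⁹)^(1/4).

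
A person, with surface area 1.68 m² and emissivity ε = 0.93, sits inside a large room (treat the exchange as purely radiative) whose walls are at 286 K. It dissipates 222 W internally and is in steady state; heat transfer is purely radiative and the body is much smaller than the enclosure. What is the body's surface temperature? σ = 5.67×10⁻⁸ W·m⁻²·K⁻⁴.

For a small grey body in a large enclosure, net radiated power = εσA(T⁴ − T_w⁴).
Steady state: P = εσA(T⁴ − T_w⁴) with A = 1.68 m².
T⁴ = P/(εσA) + T_w⁴ = 222/(0.93·5.67×10⁻⁸·1.680) + (286)⁴
    = 2.506×10⁹ + 6.691×10⁹ = 9.197×10⁹ K⁴.

T ≈ 310 K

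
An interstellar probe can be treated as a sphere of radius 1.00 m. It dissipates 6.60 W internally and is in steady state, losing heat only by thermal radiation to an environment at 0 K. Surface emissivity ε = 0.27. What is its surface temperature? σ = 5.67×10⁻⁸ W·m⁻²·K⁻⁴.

T ≈ 76.5 K

Steady state: internal power = radiated power, P = εσA T⁴.
Radiating area A = 4πr² = 12.57 m².
T⁴ = P/(εσA) = 6.60/(0.27·5.67×10⁻⁸·12.57) = 3.431×10⁷ K⁴.
T = (3.431×10⁷)^(1/4).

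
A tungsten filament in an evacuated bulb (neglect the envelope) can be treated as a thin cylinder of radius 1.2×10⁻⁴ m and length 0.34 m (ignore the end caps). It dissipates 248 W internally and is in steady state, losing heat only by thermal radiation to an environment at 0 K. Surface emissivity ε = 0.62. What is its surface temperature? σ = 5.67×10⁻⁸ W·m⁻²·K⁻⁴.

T ≈ 2290 K

Steady state: internal power = radiated power, P = εσA T⁴.
Radiating area A = 2πrL = 2.564×10⁻⁴ m².
T⁴ = P/(εσA) = 248/(0.62·5.67×10⁻⁸·2.564×10⁻⁴) = 2.752×10¹³ K⁴.
T = (2.752×10¹³)^(1/4).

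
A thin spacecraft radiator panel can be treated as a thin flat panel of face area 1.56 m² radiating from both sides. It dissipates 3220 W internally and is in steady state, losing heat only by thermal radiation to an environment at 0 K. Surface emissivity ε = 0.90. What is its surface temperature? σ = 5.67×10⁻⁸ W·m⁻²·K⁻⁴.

Steady state: internal power = radiated power, P = εσA T⁴.
Radiating area A = 2·1.56 = 3.120 m².
T⁴ = P/(εσA) = 3220/(0.90·5.67×10⁻⁸·3.120) = 2.022×10¹⁰ K⁴.
T = (2.022×10¹⁰)^(1/4).

T ≈ 377 K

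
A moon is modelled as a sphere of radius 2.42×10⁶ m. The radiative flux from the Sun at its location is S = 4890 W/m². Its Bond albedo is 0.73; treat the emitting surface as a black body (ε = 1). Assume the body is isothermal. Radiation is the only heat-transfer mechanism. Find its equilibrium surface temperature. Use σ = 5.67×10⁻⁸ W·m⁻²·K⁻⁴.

At equilibrium, absorbed power = emitted power.
Absorbing cross-section = πr² = 1.840×10¹³ m²; emitting surface = 4πr² = 7.359×10¹³ m² (ratio 4).
(1−a)S·A_cross = εσ·A_surf·T⁴  ⇒  T⁴ = (1−a)S/(4σ).
T⁴ = 0.270·4890/(4·5.67×10⁻⁸) = 5.821×10⁹ K⁴.
T = (5.821×10⁹)^(1/4).

T ≈ 276 K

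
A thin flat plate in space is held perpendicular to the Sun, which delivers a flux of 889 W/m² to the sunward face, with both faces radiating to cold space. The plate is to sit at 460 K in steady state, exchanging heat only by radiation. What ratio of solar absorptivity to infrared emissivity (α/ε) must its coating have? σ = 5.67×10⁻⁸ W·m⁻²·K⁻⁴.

Balance: αS·A = εσ·2A·T⁴ ⇒ α/ε = 2σT⁴/S.
α/ε = 2·5.67×10⁻⁸·(460)⁴/889 = 2·5.67×10⁻⁸·4.477×10¹⁰/889.

α/ε ≈ 5.71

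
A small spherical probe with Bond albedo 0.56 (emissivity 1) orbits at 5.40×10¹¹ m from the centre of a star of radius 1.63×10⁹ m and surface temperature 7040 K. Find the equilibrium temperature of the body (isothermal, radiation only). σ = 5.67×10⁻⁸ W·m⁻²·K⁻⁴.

T ≈ 223 K

The star's surface emits σT_*⁴; at distance d the flux is S = σT_*⁴(R_*/d)².
S = 5.67×10⁻⁸·(7040)⁴·(1.63×10⁹/5.40×10¹¹)² = 1269 W/m².
For an isothermal sphere T⁴ = (1−a)S/(4σ) = 2.462×10⁹ K⁴.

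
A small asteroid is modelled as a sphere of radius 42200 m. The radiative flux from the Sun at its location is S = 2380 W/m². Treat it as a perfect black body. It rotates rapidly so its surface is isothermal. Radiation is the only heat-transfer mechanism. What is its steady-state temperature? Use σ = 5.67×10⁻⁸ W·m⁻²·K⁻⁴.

T ≈ 320 K

At equilibrium, absorbed power = emitted power.
Absorbing cross-section = πr² = 5.595×10⁹ m²; emitting surface = 4πr² = 2.238×10¹⁰ m² (ratio 4).
S·A_cross = εσ·A_surf·T⁴  ⇒  T⁴ = S/(4σ).
T⁴ = 1.00·2380/(4·5.67×10⁻⁸) = 1.049×10¹⁰ K⁴.
T = (1.049×10¹⁰)^(1/4).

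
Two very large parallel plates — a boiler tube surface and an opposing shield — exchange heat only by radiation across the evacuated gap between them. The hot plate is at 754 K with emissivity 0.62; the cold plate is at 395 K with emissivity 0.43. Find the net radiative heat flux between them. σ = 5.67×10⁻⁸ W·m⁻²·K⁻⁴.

For two infinite grey parallel plates, q = σ(T₁⁴ − T₂⁴)/(1/ε₁ + 1/ε₂ − 1).
T₁⁴ − T₂⁴ = 3.232×10¹¹ − 2.434×10¹⁰ = 2.989×10¹¹ K⁴.
1/ε₁ + 1/ε₂ − 1 = 1.613 + 2.326 − 1 = 2.938.
q = 5.67×10⁻⁸ × 2.989×10¹¹ / 2.938.

q ≈ 5770 W/m²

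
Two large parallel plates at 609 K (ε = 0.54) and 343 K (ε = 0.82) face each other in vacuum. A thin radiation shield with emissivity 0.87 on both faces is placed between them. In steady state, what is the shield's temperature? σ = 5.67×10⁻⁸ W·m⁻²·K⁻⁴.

T_s ≈ 503 K

In steady state the net flux on the hot side equals that on the cold side.
σ(T₁⁴−T_s⁴)/D₁ = σ(T_s⁴−T₂⁴)/D₂, with D₁ = 1/ε₁+1/ε_s−1 = 2.001, D₂ = 1/ε_s+1/ε₂−1 = 1.369.
Solve for T_s⁴: T_s⁴ = (D₂·T₁⁴ + D₁·T₂⁴)/(D₁+D₂) = 6.409×10¹⁰ K⁴.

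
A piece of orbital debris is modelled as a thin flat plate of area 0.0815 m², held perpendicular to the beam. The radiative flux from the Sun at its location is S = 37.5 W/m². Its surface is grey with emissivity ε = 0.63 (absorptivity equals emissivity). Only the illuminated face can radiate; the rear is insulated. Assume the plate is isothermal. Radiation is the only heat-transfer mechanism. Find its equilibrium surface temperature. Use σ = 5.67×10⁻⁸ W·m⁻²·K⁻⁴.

At equilibrium, absorbed power = emitted power.
Absorbing cross-section = A = 0.08150 m²; emitting surface = A = 0.08150 m² (ratio 1).
εS·A_cross = εσ·A_surf·T⁴  ⇒  T⁴ = S/(1σ)   (ε cancels).
T⁴ = 37.5/(1·5.67×10⁻⁸) = 6.614×10⁸ K⁴.
T = (6.614×10⁸)^(1/4).

T ≈ 160 K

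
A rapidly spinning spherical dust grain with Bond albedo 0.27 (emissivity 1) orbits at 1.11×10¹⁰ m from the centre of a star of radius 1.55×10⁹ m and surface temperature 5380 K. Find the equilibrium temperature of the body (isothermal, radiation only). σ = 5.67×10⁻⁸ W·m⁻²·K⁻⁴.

The star's surface emits σT_*⁴; at distance d the flux is S = σT_*⁴(R_*/d)².
S = 5.67×10⁻⁸·(5380)⁴·(1.55×10⁹/1.11×10¹⁰)² = 9.263×10⁵ W/m².
For an isothermal sphere T⁴ = (1−a)S/(4σ) = 2.981×10¹² K⁴.

T ≈ 1310 K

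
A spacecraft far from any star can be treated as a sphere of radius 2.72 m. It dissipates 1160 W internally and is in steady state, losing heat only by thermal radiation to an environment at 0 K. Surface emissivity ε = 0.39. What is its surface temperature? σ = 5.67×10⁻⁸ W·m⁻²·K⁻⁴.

T ≈ 154 K

Steady state: internal power = radiated power, P = εσA T⁴.
Radiating area A = 4πr² = 92.97 m².
T⁴ = P/(εσA) = 1160/(0.39·5.67×10⁻⁸·92.97) = 5.642×10⁸ K⁴.
T = (5.642×10⁸)^(1/4).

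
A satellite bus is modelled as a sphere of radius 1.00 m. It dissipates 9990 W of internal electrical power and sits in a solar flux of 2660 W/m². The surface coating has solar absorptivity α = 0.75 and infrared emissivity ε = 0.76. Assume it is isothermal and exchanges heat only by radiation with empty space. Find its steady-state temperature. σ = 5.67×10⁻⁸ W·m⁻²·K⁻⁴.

At steady state, absorbed solar power + internal power = radiated power.
Absorbed: α·S·A_cross = 0.75·2660·3.142 = 6267 W (cross-section πr²).
Total input = 6267 + 9990 = 16260 W.
Radiated: εσ·A_surf·T⁴ with A_surf = 4πr² = 12.57 m².
T⁴ = 16260/(0.76·5.67×10⁻⁸·12.57) = 3.002×10¹⁰ K⁴.

T ≈ 416 K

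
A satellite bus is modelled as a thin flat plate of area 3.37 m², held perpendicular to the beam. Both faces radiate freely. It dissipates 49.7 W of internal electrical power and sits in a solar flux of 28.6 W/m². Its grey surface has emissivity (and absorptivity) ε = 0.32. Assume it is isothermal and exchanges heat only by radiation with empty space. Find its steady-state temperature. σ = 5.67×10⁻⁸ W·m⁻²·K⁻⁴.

T ≈ 160 K

At steady state, absorbed solar power + internal power = radiated power.
Absorbed: α·S·A_cross = 0.32·28.6·3.370 = 30.84 W (cross-section A).
Total input = 30.84 + 49.7 = 80.54 W.
Radiated: εσ·A_surf·T⁴ with A_surf = 2A = 6.740 m².
T⁴ = 80.54/(0.32·5.67×10⁻⁸·6.740) = 6.586×10⁸ K⁴.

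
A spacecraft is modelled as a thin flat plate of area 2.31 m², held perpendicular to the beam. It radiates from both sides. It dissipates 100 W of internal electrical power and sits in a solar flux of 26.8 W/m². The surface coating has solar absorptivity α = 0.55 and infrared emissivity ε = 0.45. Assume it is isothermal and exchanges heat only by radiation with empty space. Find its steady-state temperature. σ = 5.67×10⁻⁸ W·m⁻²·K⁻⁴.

T ≈ 184 K

At steady state, absorbed solar power + internal power = radiated power.
Absorbed: α·S·A_cross = 0.55·26.8·2.310 = 34.05 W (cross-section A).
Total input = 34.05 + 100 = 134.0 W.
Radiated: εσ·A_surf·T⁴ with A_surf = 2A = 4.620 m².
T⁴ = 134.0/(0.45·5.67×10⁻⁸·4.620) = 1.137×10⁹ K⁴.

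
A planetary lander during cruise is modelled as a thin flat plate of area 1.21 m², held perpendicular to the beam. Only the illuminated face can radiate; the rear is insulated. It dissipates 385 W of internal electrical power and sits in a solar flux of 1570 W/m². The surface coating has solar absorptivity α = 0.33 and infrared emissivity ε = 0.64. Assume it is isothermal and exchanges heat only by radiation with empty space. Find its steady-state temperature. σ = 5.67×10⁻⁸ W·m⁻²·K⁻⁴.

At steady state, absorbed solar power + internal power = radiated power.
Absorbed: α·S·A_cross = 0.33·1570·1.210 = 626.9 W (cross-section A).
Total input = 626.9 + 385 = 1012 W.
Radiated: εσ·A_surf·T⁴ with A_surf = A = 1.210 m².
T⁴ = 1012/(0.64·5.67×10⁻⁸·1.210) = 2.305×10¹⁰ K⁴.

T ≈ 390 K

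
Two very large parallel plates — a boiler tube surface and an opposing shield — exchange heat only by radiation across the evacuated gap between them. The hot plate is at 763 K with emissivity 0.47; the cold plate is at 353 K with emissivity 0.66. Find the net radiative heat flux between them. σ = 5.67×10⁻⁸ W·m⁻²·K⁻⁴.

For two infinite grey parallel plates, q = σ(T₁⁴ − T₂⁴)/(1/ε₁ + 1/ε₂ − 1).
T₁⁴ − T₂⁴ = 3.389×10¹¹ − 1.553×10¹⁰ = 3.234×10¹¹ K⁴.
1/ε₁ + 1/ε₂ − 1 = 2.128 + 1.515 − 1 = 2.643.
q = 5.67×10⁻⁸ × 3.234×10¹¹ / 2.643.

q ≈ 6940 W/m²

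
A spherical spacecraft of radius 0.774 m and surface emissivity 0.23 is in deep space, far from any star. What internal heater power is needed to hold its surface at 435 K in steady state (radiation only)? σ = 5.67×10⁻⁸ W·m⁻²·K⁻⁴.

P = εσ·4πr²·T⁴.
4πr² = 7.528 m²; T⁴ = 3.581×10¹⁰ K⁴.
P = 0.23·5.67×10⁻⁸·7.528·3.581×10¹⁰.

P ≈ 3520 W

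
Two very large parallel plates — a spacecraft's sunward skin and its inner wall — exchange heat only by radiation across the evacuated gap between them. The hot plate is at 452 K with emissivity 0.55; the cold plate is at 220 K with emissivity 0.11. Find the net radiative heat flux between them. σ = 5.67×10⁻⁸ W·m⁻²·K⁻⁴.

For two infinite grey parallel plates, q = σ(T₁⁴ − T₂⁴)/(1/ε₁ + 1/ε₂ − 1).
T₁⁴ − T₂⁴ = 4.174×10¹⁰ − 2.343×10⁹ = 3.940×10¹⁰ K⁴.
1/ε₁ + 1/ε₂ − 1 = 1.818 + 9.091 − 1 = 9.909.
q = 5.67×10⁻⁸ × 3.940×10¹⁰ / 9.909.

q ≈ 225 W/m²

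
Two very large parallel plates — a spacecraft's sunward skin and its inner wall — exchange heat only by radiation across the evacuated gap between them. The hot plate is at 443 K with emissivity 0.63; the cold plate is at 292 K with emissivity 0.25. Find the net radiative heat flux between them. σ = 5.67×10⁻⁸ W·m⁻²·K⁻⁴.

q ≈ 386 W/m²

For two infinite grey parallel plates, q = σ(T₁⁴ − T₂⁴)/(1/ε₁ + 1/ε₂ − 1).
T₁⁴ − T₂⁴ = 3.851×10¹⁰ − 7.270×10⁹ = 3.124×10¹⁰ K⁴.
1/ε₁ + 1/ε₂ − 1 = 1.587 + 4.000 − 1 = 4.587.
q = 5.67×10⁻⁸ × 3.124×10¹⁰ / 4.587.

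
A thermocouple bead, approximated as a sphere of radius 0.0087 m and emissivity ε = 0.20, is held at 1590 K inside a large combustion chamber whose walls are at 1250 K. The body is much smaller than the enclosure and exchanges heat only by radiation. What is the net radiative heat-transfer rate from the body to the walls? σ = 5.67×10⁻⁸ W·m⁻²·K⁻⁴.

P_net ≈ 42.6 W

For a small grey body in a large enclosure: P_net = εσA(T_body⁴ − T_wall⁴).
A = 4πr² = 9.511×10⁻⁴ m²; T_body⁴ − T_wall⁴ = 6.391×10¹² − 2.441×10¹² = 3.950×10¹² K⁴.
|P_net| = 0.20·5.67×10⁻⁸·9.511×10⁻⁴·3.950×10¹².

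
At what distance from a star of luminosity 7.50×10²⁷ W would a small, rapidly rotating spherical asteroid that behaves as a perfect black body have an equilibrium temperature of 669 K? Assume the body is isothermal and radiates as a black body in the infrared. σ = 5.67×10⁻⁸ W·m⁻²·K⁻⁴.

d ≈ 1.15×10¹¹ m

For an isothermal black-emitting sphere, (1−a)S·πr² = σ·4πr²·T⁴ ⇒ S = 4σT⁴/(1−a).
S = 4·5.67×10⁻⁸·(669)⁴/1.00 = 45430 W/m².
Flux falls as S = L/(4πd²), so d = √(L/(4πS)) = √(7.50×10²⁷/(4π·45430)).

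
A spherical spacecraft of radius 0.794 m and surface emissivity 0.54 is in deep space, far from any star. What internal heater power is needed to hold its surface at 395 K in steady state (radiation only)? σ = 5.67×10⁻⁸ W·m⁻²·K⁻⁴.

P ≈ 5900 W

P = εσ·4πr²·T⁴.
4πr² = 7.922 m²; T⁴ = 2.434×10¹⁰ K⁴.
P = 0.54·5.67×10⁻⁸·7.922·2.434×10¹⁰.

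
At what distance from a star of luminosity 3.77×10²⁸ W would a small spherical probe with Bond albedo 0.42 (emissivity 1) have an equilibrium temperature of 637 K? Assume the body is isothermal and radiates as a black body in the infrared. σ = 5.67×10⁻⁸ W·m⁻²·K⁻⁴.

d ≈ 2.16×10¹¹ m

For an isothermal black-emitting sphere, (1−a)S·πr² = σ·4πr²·T⁴ ⇒ S = 4σT⁴/(1−a).
S = 4·5.67×10⁻⁸·(637)⁴/0.580 = 64380 W/m².
Flux falls as S = L/(4πd²), so d = √(L/(4πS)) = √(3.77×10²⁸/(4π·64380)).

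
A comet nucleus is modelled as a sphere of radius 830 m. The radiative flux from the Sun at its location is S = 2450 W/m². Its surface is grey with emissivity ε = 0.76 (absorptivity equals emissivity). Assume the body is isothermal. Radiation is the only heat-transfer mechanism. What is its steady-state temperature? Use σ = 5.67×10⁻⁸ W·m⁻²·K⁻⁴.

At equilibrium, absorbed power = emitted power.
Absorbing cross-section = πr² = 2.164×10⁶ m²; emitting surface = 4πr² = 8.657×10⁶ m² (ratio 4).
εS·A_cross = εσ·A_surf·T⁴  ⇒  T⁴ = S/(4σ)   (ε cancels).
T⁴ = 2450/(4·5.67×10⁻⁸) = 1.080×10¹⁰ K⁴.
T = (1.080×10¹⁰)^(1/4).

T ≈ 322 K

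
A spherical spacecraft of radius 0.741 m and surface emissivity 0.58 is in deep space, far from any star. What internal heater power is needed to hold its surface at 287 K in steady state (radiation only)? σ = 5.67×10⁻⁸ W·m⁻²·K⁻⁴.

P = εσ·4πr²·T⁴.
4πr² = 6.900 m²; T⁴ = 6.785×10⁹ K⁴.
P = 0.58·5.67×10⁻⁸·6.900·6.785×10⁹.

P ≈ 1540 W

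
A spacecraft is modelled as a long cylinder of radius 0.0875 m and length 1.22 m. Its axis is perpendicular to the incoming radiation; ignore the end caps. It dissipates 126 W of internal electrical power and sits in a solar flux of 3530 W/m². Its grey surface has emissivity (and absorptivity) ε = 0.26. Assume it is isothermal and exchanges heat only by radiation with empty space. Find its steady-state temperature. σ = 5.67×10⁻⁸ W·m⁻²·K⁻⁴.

T ≈ 425 K

At steady state, absorbed solar power + internal power = radiated power.
Absorbed: α·S·A_cross = 0.26·3530·0.2135 = 196.0 W (cross-section 2rL).
Total input = 196.0 + 126 = 322.0 W.
Radiated: εσ·A_surf·T⁴ with A_surf = 2πrL = 0.6707 m².
T⁴ = 322.0/(0.26·5.67×10⁻⁸·0.6707) = 3.256×10¹⁰ K⁴.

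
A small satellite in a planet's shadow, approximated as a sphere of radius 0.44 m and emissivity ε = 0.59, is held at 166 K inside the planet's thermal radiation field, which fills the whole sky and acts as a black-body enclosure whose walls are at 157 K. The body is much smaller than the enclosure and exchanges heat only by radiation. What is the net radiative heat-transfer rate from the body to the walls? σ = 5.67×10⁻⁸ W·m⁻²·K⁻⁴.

P_net ≈ 12.4 W

For a small grey body in a large enclosure: P_net = εσA(T_body⁴ − T_wall⁴).
A = 4πr² = 2.433 m²; T_body⁴ − T_wall⁴ = 7.593×10⁸ − 6.076×10⁸ = 1.518×10⁸ K⁴.
|P_net| = 0.59·5.67×10⁻⁸·2.433·1.518×10⁸.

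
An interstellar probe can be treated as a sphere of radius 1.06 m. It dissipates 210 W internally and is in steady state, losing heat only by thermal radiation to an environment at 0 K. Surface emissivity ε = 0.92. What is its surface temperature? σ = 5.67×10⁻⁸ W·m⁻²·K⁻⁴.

T ≈ 130 K

Steady state: internal power = radiated power, P = εσA T⁴.
Radiating area A = 4πr² = 14.12 m².
T⁴ = P/(εσA) = 210/(0.92·5.67×10⁻⁸·14.12) = 2.851×10⁸ K⁴.
T = (2.851×10⁸)^(1/4).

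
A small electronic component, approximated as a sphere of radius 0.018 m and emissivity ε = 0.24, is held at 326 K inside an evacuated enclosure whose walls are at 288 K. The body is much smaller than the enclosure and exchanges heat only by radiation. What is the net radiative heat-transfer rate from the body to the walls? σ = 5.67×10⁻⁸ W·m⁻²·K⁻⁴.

P_net ≈ 0.245 W

For a small grey body in a large enclosure: P_net = εσA(T_body⁴ − T_wall⁴).
A = 4πr² = 0.004072 m²; T_body⁴ − T_wall⁴ = 1.129×10¹⁰ − 6.880×10⁹ = 4.415×10⁹ K⁴.
|P_net| = 0.24·5.67×10⁻⁸·0.004072·4.415×10⁹.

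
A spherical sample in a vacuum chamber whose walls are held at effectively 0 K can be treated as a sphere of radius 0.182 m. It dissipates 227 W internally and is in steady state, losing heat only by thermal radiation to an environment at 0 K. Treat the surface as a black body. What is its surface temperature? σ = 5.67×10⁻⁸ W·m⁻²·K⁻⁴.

T ≈ 313 K

Steady state: internal power = radiated power, P = εσA T⁴.
Radiating area A = 4πr² = 0.4162 m².
T⁴ = P/(εσA) = 227/(1.0·5.67×10⁻⁸·0.4162) = 9.618×10⁹ K⁴.
T = (9.618×10⁹)^(1/4).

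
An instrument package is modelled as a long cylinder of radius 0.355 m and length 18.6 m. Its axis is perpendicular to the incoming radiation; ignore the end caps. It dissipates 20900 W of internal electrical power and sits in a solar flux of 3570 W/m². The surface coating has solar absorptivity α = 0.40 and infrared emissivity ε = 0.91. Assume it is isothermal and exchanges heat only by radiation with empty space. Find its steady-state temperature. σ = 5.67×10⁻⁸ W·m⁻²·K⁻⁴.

At steady state, absorbed solar power + internal power = radiated power.
Absorbed: α·S·A_cross = 0.40·3570·13.21 = 18860 W (cross-section 2rL).
Total input = 18860 + 20900 = 39760 W.
Radiated: εσ·A_surf·T⁴ with A_surf = 2πrL = 41.49 m².
T⁴ = 39760/(0.91·5.67×10⁻⁸·41.49) = 1.857×10¹⁰ K⁴.

T ≈ 369 K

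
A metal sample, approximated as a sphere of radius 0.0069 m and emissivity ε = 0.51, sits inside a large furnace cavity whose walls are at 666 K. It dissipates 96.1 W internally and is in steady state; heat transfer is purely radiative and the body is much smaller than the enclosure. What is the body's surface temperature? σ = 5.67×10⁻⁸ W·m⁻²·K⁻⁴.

For a small grey body in a large enclosure, net radiated power = εσA(T⁴ − T_w⁴).
Steady state: P = εσA(T⁴ − T_w⁴) with A = 4πr² = 5.983×10⁻⁴ m².
T⁴ = P/(εσA) + T_w⁴ = 96.1/(0.51·5.67×10⁻⁸·5.983×10⁻⁴) + (666)⁴
    = 5.555×10¹² + 1.967×10¹¹ = 5.751×10¹² K⁴.

T ≈ 1550 K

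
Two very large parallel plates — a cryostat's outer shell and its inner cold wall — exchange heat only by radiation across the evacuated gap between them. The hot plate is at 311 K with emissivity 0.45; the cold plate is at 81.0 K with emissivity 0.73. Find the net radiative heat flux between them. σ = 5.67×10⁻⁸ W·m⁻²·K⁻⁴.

q ≈ 204 W/m²

For two infinite grey parallel plates, q = σ(T₁⁴ − T₂⁴)/(1/ε₁ + 1/ε₂ − 1).
T₁⁴ − T₂⁴ = 9.355×10⁹ − 4.305×10⁷ = 9.312×10⁹ K⁴.
1/ε₁ + 1/ε₂ − 1 = 2.222 + 1.370 − 1 = 2.592.
q = 5.67×10⁻⁸ × 9.312×10⁹ / 2.592.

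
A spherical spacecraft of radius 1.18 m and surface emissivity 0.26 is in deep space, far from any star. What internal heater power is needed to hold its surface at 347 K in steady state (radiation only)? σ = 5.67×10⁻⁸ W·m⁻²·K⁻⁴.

P ≈ 3740 W

P = εσ·4πr²·T⁴.
4πr² = 17.50 m²; T⁴ = 1.450×10¹⁰ K⁴.
P = 0.26·5.67×10⁻⁸·17.50·1.450×10¹⁰.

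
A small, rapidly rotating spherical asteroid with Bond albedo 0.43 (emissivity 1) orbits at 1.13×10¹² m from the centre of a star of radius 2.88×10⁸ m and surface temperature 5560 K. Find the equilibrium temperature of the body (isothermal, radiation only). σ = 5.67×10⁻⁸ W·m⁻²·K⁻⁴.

T ≈ 54.5 K

The star's surface emits σT_*⁴; at distance d the flux is S = σT_*⁴(R_*/d)².
S = 5.67×10⁻⁸·(5560)⁴·(2.88×10⁸/1.13×10¹²)² = 3.520 W/m².
For an isothermal sphere T⁴ = (1−a)S/(4σ) = 8.846×10⁶ K⁴.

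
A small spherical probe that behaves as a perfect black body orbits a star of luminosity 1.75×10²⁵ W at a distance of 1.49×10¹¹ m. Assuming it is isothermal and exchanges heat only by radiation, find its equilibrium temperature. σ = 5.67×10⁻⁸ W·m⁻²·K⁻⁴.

T ≈ 129 K

First find the stellar flux at distance d: S = L/(4πd²) = 1.75×10²⁵/(4π·(1.49×10¹¹)²) = 62.73 W/m².
For an isothermal sphere, absorbed (1−a)S·πr² = emitted σ·4πr²·T⁴, so T⁴ = (1−a)S/(4σ).
T⁴ = 1.00·62.73/(4·5.67×10⁻⁸) = 2.766×10⁸ K⁴.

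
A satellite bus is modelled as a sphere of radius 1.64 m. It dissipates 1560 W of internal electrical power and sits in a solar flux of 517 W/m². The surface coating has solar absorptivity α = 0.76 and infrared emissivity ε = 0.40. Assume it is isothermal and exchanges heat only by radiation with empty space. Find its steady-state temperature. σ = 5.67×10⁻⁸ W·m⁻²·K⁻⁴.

T ≈ 282 K

At steady state, absorbed solar power + internal power = radiated power.
Absorbed: α·S·A_cross = 0.76·517·8.450 = 3320 W (cross-section πr²).
Total input = 3320 + 1560 = 4880 W.
Radiated: εσ·A_surf·T⁴ with A_surf = 4πr² = 33.80 m².
T⁴ = 4880/(0.40·5.67×10⁻⁸·33.80) = 6.366×10⁹ K⁴.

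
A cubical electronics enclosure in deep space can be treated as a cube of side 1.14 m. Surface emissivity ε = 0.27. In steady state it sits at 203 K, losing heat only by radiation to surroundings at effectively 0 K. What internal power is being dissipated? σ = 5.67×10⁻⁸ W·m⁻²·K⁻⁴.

P ≈ 203 W

Steady state: P = εσA T⁴.
A = 6L² = 7.798 m²; T⁴ = (203)⁴ = 1.698×10⁹ K⁴.
P = 0.27 × 5.67×10⁻⁸ × 7.798 × 1.698×10⁹.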